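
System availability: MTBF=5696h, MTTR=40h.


Availability = MTBF / (MTBF + MTTR)
Availability = 5696 / (5696 + 40)
Availability = 5696 / 5736
Availability = 99.3026%

99.3026%


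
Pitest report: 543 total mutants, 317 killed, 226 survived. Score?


Mutation score = killed / total * 100
Mutation score = 317 / 543 * 100
Mutation score = 58.38%

58.38%


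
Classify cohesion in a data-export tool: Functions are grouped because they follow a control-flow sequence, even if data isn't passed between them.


Reasoning: Grouped by order of execution within a routine, not by data flow
Type: Procedural cohesion

Procedural cohesion


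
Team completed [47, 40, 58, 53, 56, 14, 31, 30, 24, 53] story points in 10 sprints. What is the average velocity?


Formula: Avg velocity = Total points / Number of sprints
Points: [47, 40, 58, 53, 56, 14, 31, 30, 24, 53]
Sum = 47 + 40 + 58 + 53 + 56 + 14 + 31 + 30 + 24 + 53 = 406
Avg velocity = 406 / 10 = 40.6 points/sprint

40.6 points/sprint


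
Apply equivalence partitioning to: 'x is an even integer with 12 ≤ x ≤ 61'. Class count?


Constraint: even integers in [12, 61]
Class 1: x < 12 — out-of-range invalid
Class 2: x in [12,61] but odd — wrong type invalid
Class 3: x in [12,61] and even — valid
Class 4: x > 61 — out-of-range invalid
Total equivalence classes: 4

4 equivalence classes


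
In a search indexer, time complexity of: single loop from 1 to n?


Reasoning: one pass through n items
Complexity: O(n)

O(n)


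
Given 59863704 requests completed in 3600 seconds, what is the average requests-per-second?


Formula: throughput = requests / seconds
throughput = 59863704 / 3600
throughput = 16628.81 requests/second

16628.81 requests/second


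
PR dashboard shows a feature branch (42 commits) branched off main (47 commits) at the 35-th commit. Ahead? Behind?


Common ancestor: commit #35
feature commits after divergence: 42 - 35 = 7
main commits after divergence: 47 - 35 = 12
feature is 7 commits ahead of main
main is 12 commits ahead of feature

feature ahead: 7, main ahead: 12


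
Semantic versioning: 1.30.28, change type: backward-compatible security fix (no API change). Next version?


Current: 1.30.28
Change category: 'backward-compatible security fix (no API change)' → patch bump
SemVer rule: patch bump → increment PATCH (MAJOR and MINOR unchanged)
New: 1.30.29

1.30.29


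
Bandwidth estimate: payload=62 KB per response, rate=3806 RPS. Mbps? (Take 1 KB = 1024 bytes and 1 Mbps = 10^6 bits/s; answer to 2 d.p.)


Formula: Mbps = payload_bytes * RPS * 8 / 1e6
Payload per request = 62 KB = 62 * 1024 = 63488 bytes
Total bytes/sec = 63488 * 3806 = 241635328
Total bits/sec = 241635328 * 8 = 1933082624
Mbps = 1933082624 / 1e6 = 1933.08

1933.08 Mbps


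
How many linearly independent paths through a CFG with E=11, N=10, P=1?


Formula: V(G) = E - N + 2P
V(G) = 11 - 10 + 2*1
V(G) = 1 + 2
V(G) = 3

3


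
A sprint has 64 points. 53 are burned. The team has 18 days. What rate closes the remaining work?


Formula: Required rate = Remaining points / Days left
Remaining = 64 - 53 = 11 points
Required rate = 11 / 18 = 0.61 points/day

0.61 points/day


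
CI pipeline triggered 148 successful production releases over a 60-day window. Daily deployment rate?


Formula: deployments per day = releases / days
= 148 / 60
= 2.467 deploys/day
(equivalently, 17.27 deploys/week)

2.467 deploys/day


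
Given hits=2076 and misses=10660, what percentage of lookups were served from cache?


Formula: hit rate = hits / (hits + misses) * 100
hit rate = 2076 / (2076 + 10660) * 100
hit rate = 2076 / 12736 * 100
hit rate = 16.3%

16.3%


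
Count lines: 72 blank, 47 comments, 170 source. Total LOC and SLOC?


Total LOC = blank + comment + code
Total LOC = 72 + 47 + 170 = 289
SLOC (source only) = code = 170

Total LOC: 289, SLOC: 170


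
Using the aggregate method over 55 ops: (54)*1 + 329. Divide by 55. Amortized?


Formula: Amortized cost = Total cost / Operations
Total cost = (54 * 1) + (1 * 329)
Total cost = 54 + 329 = 383
Amortized = 383 / 55 = 6.9636

6.9636


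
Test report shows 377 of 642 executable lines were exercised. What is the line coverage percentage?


Coverage = covered / total * 100
Coverage = 377 / 642 * 100
Coverage = 58.72%

58.72%


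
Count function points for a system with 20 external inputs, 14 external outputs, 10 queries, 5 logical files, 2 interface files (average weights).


UFP = EI*4 + EO*5 + EQ*4 + ILF*10 + EIF*7
UFP = 20*4 + 14*5 + 10*4 + 5*10 + 2*7
UFP = 80 + 70 + 40 + 50 + 14
UFP = 254

254


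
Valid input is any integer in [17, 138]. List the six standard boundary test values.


Range: [17, 138]
Boundaries: just below min, min, min+1, max-1, max, just above max
Values: [16, 17, 18, 137, 138, 139]

[16, 17, 18, 137, 138, 139]


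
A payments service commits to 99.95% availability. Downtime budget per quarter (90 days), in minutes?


Formula: allowed downtime = period * (100 - SLA) / 100
Period (quarter (90 days)) = 129600 minutes
Unavailability fraction = (100 - 99.95) / 100
Allowed downtime = 129600 * (100 - 99.95) / 100
Allowed downtime = 64.8 minutes

64.8 minutes


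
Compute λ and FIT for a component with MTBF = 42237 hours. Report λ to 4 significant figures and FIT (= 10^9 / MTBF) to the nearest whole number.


Formula: λ = 1 / MTBF; FIT = λ × 1e9 = 1e9 / MTBF
λ = 1 / 42237 ≈ 2.368e-05 failures/hour
FIT = 1e9 / 42237 ≈ 23676 failures per 1e9 hours (nearest whole number)

λ = 2.368e-05 /h, FIT = 23676


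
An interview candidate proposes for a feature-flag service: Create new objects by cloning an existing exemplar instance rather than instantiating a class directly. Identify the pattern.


This matches the Prototype pattern

Prototype


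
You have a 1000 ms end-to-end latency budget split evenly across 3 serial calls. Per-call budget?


Formula: per_stage = total_budget / stages
per_stage = 1000 / 3
per_stage = 333.33 ms

333.33 ms


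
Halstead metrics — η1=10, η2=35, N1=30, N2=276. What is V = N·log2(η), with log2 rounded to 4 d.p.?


Formula: V = N * log2(η), where N = N1 + N2 and η = η1 + η2
η = 10 + 35 = 45
N = 30 + 276 = 306
log2(45) ≈ 5.4919
V = 306 * 5.4919 = 1680.52

1680.52


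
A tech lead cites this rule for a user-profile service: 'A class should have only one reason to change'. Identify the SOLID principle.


This describes the Single Responsibility Principle (SRP)

Single Responsibility Principle (SRP)


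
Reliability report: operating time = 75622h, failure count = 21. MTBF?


Formula: MTBF = Total operating time / Number of failures
MTBF = 75622 / 21
MTBF = 3601.05 hours

3601.05 hours


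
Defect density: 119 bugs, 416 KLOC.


Defect density = defects / KLOC
Defect density = 119 / 416
Defect density = 0.286 defects/KLOC

0.286 defects/KLOC


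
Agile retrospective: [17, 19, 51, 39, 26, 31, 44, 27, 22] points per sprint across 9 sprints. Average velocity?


Formula: Avg velocity = Total points / Number of sprints
Points: [17, 19, 51, 39, 26, 31, 44, 27, 22]
Sum = 17 + 19 + 51 + 39 + 26 + 31 + 44 + 27 + 22 = 276
Avg velocity = 276 / 9 = 30.67 points/sprint

30.67 points/sprint


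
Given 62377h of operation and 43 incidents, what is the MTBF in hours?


Formula: MTBF = Total operating time / Number of failures
MTBF = 62377 / 43
MTBF = 1450.63 hours

1450.63 hours


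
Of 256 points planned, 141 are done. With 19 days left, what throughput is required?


Formula: Required rate = Remaining points / Days left
Remaining = 256 - 141 = 115 points
Required rate = 115 / 19 = 6.05 points/day

6.05 points/day


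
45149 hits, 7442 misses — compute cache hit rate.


Formula: hit rate = hits / (hits + misses) * 100
hit rate = 45149 / (45149 + 7442) * 100
hit rate = 45149 / 52591 * 100
hit rate = 85.85%

85.85%


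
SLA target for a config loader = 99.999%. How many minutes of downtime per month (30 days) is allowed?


Formula: allowed downtime = period * (100 - SLA) / 100
Period (month (30 days)) = 43200 minutes
Unavailability fraction = (100 - 99.999) / 100
Allowed downtime = 43200 * (100 - 99.999) / 100
Allowed downtime = 0.432 minutes

0.432 minutes


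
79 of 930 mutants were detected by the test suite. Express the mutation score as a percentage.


Mutation score = killed / total * 100
Mutation score = 79 / 930 * 100
Mutation score = 8.49%

8.49%


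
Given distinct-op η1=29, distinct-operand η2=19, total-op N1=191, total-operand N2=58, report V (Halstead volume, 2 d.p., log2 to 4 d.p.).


Formula: V = N * log2(η), where N = N1 + N2 and η = η1 + η2
η = 29 + 19 = 48
N = 191 + 58 = 249
log2(48) ≈ 5.5850
V = 249 * 5.5850 = 1390.67

1390.67


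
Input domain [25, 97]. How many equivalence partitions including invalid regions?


Valid range: [25, 97]
Class 1: x < 25 — invalid
Class 2: 25 ≤ x ≤ 97 — valid
Class 3: x > 97 — invalid
Total equivalence classes: 3

3 equivalence classes


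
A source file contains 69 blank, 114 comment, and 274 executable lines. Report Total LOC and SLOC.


Total LOC = blank + comment + code
Total LOC = 69 + 114 + 274 = 457
SLOC (source only) = code = 274

Total LOC: 457, SLOC: 274


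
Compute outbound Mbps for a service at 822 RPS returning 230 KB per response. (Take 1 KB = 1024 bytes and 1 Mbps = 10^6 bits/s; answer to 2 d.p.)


Formula: Mbps = payload_bytes * RPS * 8 / 1e6
Payload per request = 230 KB = 230 * 1024 = 235520 bytes
Total bytes/sec = 235520 * 822 = 193597440
Total bits/sec = 193597440 * 8 = 1548779520
Mbps = 1548779520 / 1e6 = 1548.78

1548.78 Mbps


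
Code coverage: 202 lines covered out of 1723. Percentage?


Coverage = covered / total * 100
Coverage = 202 / 1723 * 100
Coverage = 11.72%

11.72%


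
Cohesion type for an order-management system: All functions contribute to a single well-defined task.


Reasoning: Best: single purpose
Type: Functional cohesion

Functional cohesion


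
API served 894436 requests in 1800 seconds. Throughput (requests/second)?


Formula: throughput = requests / seconds
throughput = 894436 / 1800
throughput = 496.91 requests/second

496.91 requests/second


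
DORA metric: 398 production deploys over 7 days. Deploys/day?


Formula: deployments per day = releases / days
= 398 / 7
= 56.857 deploys/day
(equivalently, 398.0 deploys/week)

56.857 deploys/day


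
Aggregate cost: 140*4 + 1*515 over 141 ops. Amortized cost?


Formula: Amortized cost = Total cost / Operations
Total cost = (140 * 4) + (1 * 515)
Total cost = 560 + 515 = 1075
Amortized = 1075 / 141 = 7.6241

7.6241


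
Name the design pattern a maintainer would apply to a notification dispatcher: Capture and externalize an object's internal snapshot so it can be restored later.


This matches the Memento pattern

Memento


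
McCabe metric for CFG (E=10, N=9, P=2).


Formula: V(G) = E - N + 2P
V(G) = 10 - 9 + 2*2
V(G) = 1 + 4
V(G) = 5

5


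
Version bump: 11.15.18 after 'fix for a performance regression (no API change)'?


Current: 11.15.18
Change category: 'fix for a performance regression (no API change)' → patch bump
SemVer rule: patch bump → increment PATCH (MAJOR and MINOR unchanged)
New: 11.15.19

11.15.19


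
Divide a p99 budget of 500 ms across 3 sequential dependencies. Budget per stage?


Formula: per_stage = total_budget / stages
per_stage = 500 / 3
per_stage = 166.67 ms

166.67 ms


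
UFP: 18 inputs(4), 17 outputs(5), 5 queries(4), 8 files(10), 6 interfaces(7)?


UFP = EI*4 + EO*5 + EQ*4 + ILF*10 + EIF*7
UFP = 18*4 + 17*5 + 5*4 + 8*10 + 6*7
UFP = 72 + 85 + 20 + 80 + 42
UFP = 299

299


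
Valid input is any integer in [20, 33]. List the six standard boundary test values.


Range: [20, 33]
Boundaries: just below min, min, min+1, max-1, max, just above max
Values: [19, 20, 21, 32, 33, 34]

[19, 20, 21, 32, 33, 34]


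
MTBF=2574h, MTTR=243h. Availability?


Availability = MTBF / (MTBF + MTTR)
Availability = 2574 / (2574 + 243)
Availability = 2574 / 2817
Availability = 91.3738%

91.3738%


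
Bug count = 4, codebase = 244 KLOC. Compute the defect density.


Defect density = defects / KLOC
Defect density = 4 / 244
Defect density = 0.016 defects/KLOC

0.016 defects/KLOC


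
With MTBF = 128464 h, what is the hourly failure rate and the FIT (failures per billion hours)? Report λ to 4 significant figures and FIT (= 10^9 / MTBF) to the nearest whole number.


Formula: λ = 1 / MTBF; FIT = λ × 1e9 = 1e9 / MTBF
λ = 1 / 128464 ≈ 7.784e-06 failures/hour
FIT = 1e9 / 128464 ≈ 7784 failures per 1e9 hours (nearest whole number)

λ = 7.784e-06 /h, FIT = 7784


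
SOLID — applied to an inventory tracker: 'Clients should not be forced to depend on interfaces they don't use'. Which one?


This describes the Interface Segregation Principle (ISP)

Interface Segregation Principle (ISP)


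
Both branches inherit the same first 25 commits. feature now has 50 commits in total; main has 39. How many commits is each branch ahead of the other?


Common ancestor: commit #25
feature commits after divergence: 50 - 25 = 25
main commits after divergence: 39 - 25 = 14
feature is 25 commits ahead of main
main is 14 commits ahead of feature

feature ahead: 25, main ahead: 14


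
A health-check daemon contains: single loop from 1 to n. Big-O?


Reasoning: one pass through n items
Complexity: O(n)

O(n)


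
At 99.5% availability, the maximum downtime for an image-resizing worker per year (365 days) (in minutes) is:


Formula: allowed downtime = period * (100 - SLA) / 100
Period (year (365 days)) = 525600 minutes
Unavailability fraction = (100 - 99.5) / 100
Allowed downtime = 525600 * (100 - 99.5) / 100
Allowed downtime = 2628.0 minutes

2628.0 minutes


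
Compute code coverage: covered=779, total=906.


Coverage = covered / total * 100
Coverage = 779 / 906 * 100
Coverage = 85.98%

85.98%


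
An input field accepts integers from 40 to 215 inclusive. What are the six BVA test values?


Range: [40, 215]
Boundaries: just below min, min, min+1, max-1, max, just above max
Values: [39, 40, 41, 214, 215, 216]

[39, 40, 41, 214, 215, 216]


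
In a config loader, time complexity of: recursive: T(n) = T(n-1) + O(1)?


Reasoning: linear recursion with constant work per frame
Complexity: O(n)

O(n)


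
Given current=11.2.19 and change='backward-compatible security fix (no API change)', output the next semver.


Current: 11.2.19
Change category: 'backward-compatible security fix (no API change)' → patch bump
SemVer rule: patch bump → increment PATCH (MAJOR and MINOR unchanged)
New: 11.2.20

11.2.20


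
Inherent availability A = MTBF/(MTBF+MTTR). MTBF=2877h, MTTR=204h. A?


Availability = MTBF / (MTBF + MTTR)
Availability = 2877 / (2877 + 204)
Availability = 2877 / 3081
Availability = 93.3788%

93.3788%


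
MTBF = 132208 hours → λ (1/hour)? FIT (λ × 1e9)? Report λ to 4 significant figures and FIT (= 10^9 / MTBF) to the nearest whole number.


Formula: λ = 1 / MTBF; FIT = λ × 1e9 = 1e9 / MTBF
λ = 1 / 132208 ≈ 7.564e-06 failures/hour
FIT = 1e9 / 132208 ≈ 7564 failures per 1e9 hours (nearest whole number)

λ = 7.564e-06 /h, FIT = 7564


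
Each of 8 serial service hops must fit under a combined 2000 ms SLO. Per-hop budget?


Formula: per_stage = total_budget / stages
per_stage = 2000 / 8
per_stage = 250.0 ms

250.0 ms


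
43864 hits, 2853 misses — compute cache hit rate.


Formula: hit rate = hits / (hits + misses) * 100
hit rate = 43864 / (43864 + 2853) * 100
hit rate = 43864 / 46717 * 100
hit rate = 93.89%

93.89%


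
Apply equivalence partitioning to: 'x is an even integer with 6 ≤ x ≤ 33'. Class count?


Constraint: even integers in [6, 33]
Class 1: x < 6 — out-of-range invalid
Class 2: x in [6,33] but odd — wrong type invalid
Class 3: x in [6,33] and even — valid
Class 4: x > 33 — out-of-range invalid
Total equivalence classes: 4

4 equivalence classes


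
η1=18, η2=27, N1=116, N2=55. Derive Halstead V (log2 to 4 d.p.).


Formula: V = N * log2(η), where N = N1 + N2 and η = η1 + η2
η = 18 + 27 = 45
N = 116 + 55 = 171
log2(45) ≈ 5.4919
V = 171 * 5.4919 = 939.11

939.11


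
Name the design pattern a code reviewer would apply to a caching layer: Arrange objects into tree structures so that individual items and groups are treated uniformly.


This matches the Composite pattern

Composite


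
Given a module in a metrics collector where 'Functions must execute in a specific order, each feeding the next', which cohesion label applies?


Reasoning: Output of one is input to next
Type: Sequential cohesion

Sequential cohesion


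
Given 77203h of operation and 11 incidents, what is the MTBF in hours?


Formula: MTBF = Total operating time / Number of failures
MTBF = 77203 / 11
MTBF = 7018.45 hours

7018.45 hours


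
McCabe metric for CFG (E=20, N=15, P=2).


Formula: V(G) = E - N + 2P
V(G) = 20 - 15 + 2*2
V(G) = 5 + 4
V(G) = 9

9


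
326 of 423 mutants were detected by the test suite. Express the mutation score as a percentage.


Mutation score = killed / total * 100
Mutation score = 326 / 423 * 100
Mutation score = 77.07%

77.07%


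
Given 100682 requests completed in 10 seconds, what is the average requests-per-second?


Formula: throughput = requests / seconds
throughput = 100682 / 10
throughput = 10068.2 requests/second

10068.2 requests/second


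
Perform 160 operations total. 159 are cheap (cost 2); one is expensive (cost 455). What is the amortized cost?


Formula: Amortized cost = Total cost / Operations
Total cost = (159 * 2) + (1 * 455)
Total cost = 318 + 455 = 773
Amortized = 773 / 160 = 4.8313

4.8313


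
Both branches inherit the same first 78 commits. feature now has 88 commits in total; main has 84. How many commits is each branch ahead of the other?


Common ancestor: commit #78
feature commits after divergence: 88 - 78 = 10
main commits after divergence: 84 - 78 = 6
feature is 10 commits ahead of main
main is 6 commits ahead of feature

feature ahead: 10, main ahead: 6


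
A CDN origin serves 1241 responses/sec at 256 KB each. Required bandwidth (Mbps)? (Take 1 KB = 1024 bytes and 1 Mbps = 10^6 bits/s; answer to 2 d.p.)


Formula: Mbps = payload_bytes * RPS * 8 / 1e6
Payload per request = 256 KB = 256 * 1024 = 262144 bytes
Total bytes/sec = 262144 * 1241 = 325320704
Total bits/sec = 325320704 * 8 = 2602565632
Mbps = 2602565632 / 1e6 = 2602.57

2602.57 Mbps


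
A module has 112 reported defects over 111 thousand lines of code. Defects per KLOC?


Defect density = defects / KLOC
Defect density = 112 / 111
Defect density = 1.009 defects/KLOC

1.009 defects/KLOC


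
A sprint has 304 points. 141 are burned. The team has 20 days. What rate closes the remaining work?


Formula: Required rate = Remaining points / Days left
Remaining = 304 - 141 = 163 points
Required rate = 163 / 20 = 8.15 points/day

8.15 points/day


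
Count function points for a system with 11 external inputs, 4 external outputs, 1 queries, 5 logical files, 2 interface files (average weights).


UFP = EI*4 + EO*5 + EQ*4 + ILF*10 + EIF*7
UFP = 11*4 + 4*5 + 1*4 + 5*10 + 2*7
UFP = 44 + 20 + 4 + 50 + 14
UFP = 132

132


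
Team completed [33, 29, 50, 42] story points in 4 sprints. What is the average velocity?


Formula: Avg velocity = Total points / Number of sprints
Points: [33, 29, 50, 42]
Sum = 33 + 29 + 50 + 42 = 154
Avg velocity = 154 / 4 = 38.5 points/sprint

38.5 points/sprint


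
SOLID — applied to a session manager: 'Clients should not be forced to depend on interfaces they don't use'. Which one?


This describes the Interface Segregation Principle (ISP)

Interface Segregation Principle (ISP)


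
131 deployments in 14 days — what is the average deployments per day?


Formula: deployments per day = releases / days
= 131 / 14
= 9.357 deploys/day
(equivalently, 65.5 deploys/week)

9.357 deploys/day


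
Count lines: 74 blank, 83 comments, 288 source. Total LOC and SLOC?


Total LOC = blank + comment + code
Total LOC = 74 + 83 + 288 = 445
SLOC (source only) = code = 288

Total LOC: 445, SLOC: 288


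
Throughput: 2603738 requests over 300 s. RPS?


Formula: throughput = requests / seconds
throughput = 2603738 / 300
throughput = 8679.13 requests/second

8679.13 requests/second


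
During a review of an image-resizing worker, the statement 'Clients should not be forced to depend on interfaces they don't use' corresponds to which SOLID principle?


This describes the Interface Segregation Principle (ISP)

Interface Segregation Principle (ISP)


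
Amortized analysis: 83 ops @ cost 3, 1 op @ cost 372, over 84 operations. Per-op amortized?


Formula: Amortized cost = Total cost / Operations
Total cost = (83 * 3) + (1 * 372)
Total cost = 249 + 372 = 621
Amortized = 621 / 84 = 7.3929

7.3929


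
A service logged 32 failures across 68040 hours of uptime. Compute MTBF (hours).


Formula: MTBF = Total operating time / Number of failures
MTBF = 68040 / 32
MTBF = 2126.25 hours

2126.25 hours


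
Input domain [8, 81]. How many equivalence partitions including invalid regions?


Valid range: [8, 81]
Class 1: x < 8 — invalid
Class 2: 8 ≤ x ≤ 81 — valid
Class 3: x > 81 — invalid
Total equivalence classes: 3

3 equivalence classes


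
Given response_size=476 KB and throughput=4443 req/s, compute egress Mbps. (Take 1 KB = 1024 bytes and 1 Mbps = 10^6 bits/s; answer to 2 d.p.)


Formula: Mbps = payload_bytes * RPS * 8 / 1e6
Payload per request = 476 KB = 476 * 1024 = 487424 bytes
Total bytes/sec = 487424 * 4443 = 2165624832
Total bits/sec = 2165624832 * 8 = 17324998656
Mbps = 17324998656 / 1e6 = 17325.0

17325.0 Mbps


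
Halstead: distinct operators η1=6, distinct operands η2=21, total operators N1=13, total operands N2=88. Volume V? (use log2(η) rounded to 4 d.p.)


Formula: V = N * log2(η), where N = N1 + N2 and η = η1 + η2
η = 6 + 21 = 27
N = 13 + 88 = 101
log2(27) ≈ 4.7549
V = 101 * 4.7549 = 480.24

480.24


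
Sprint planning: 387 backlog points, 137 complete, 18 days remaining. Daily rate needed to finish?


Formula: Required rate = Remaining points / Days left
Remaining = 387 - 137 = 250 points
Required rate = 250 / 18 = 13.89 points/day

13.89 points/day


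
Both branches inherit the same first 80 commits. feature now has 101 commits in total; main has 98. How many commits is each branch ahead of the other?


Common ancestor: commit #80
feature commits after divergence: 101 - 80 = 21
main commits after divergence: 98 - 80 = 18
feature is 21 commits ahead of main
main is 18 commits ahead of feature

feature ahead: 21, main ahead: 18


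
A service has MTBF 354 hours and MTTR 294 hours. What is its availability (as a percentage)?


Availability = MTBF / (MTBF + MTTR)
Availability = 354 / (354 + 294)
Availability = 354 / 648
Availability = 54.6296%

54.6296%


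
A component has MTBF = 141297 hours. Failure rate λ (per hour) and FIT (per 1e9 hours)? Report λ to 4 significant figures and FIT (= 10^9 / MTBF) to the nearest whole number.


Formula: λ = 1 / MTBF; FIT = λ × 1e9 = 1e9 / MTBF
λ = 1 / 141297 ≈ 7.077e-06 failures/hour
FIT = 1e9 / 141297 ≈ 7077 failures per 1e9 hours (nearest whole number)

λ = 7.077e-06 /h, FIT = 7077


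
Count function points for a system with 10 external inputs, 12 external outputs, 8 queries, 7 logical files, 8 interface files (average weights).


UFP = EI*4 + EO*5 + EQ*4 + ILF*10 + EIF*7
UFP = 10*4 + 12*5 + 8*4 + 7*10 + 8*7
UFP = 40 + 60 + 32 + 70 + 56
UFP = 258

258


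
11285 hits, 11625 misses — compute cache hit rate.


Formula: hit rate = hits / (hits + misses) * 100
hit rate = 11285 / (11285 + 11625) * 100
hit rate = 11285 / 22910 * 100
hit rate = 49.26%

49.26%


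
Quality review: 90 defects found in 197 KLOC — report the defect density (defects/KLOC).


Defect density = defects / KLOC
Defect density = 90 / 197
Defect density = 0.457 defects/KLOC

0.457 defects/KLOC


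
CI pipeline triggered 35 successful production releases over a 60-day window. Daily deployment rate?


Formula: deployments per day = releases / days
= 35 / 60
= 0.583 deploys/day
(equivalently, 4.08 deploys/week)

0.583 deploys/day


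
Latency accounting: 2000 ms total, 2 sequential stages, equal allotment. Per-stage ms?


Formula: per_stage = total_budget / stages
per_stage = 2000 / 2
per_stage = 1000.0 ms

1000.0 ms


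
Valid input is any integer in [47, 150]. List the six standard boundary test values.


Range: [47, 150]
Boundaries: just below min, min, min+1, max-1, max, just above max
Values: [46, 47, 48, 149, 150, 151]

[46, 47, 48, 149, 150, 151]


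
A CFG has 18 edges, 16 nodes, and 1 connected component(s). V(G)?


Formula: V(G) = E - N + 2P
V(G) = 18 - 16 + 2*1
V(G) = 2 + 2
V(G) = 4

4


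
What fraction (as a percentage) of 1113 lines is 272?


Coverage = covered / total * 100
Coverage = 272 / 1113 * 100
Coverage = 24.44%

24.44%


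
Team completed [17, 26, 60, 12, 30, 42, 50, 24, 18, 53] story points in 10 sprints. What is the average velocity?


Formula: Avg velocity = Total points / Number of sprints
Points: [17, 26, 60, 12, 30, 42, 50, 24, 18, 53]
Sum = 17 + 26 + 60 + 12 + 30 + 42 + 50 + 24 + 18 + 53 = 332
Avg velocity = 332 / 10 = 33.2 points/sprint

33.2 points/sprint


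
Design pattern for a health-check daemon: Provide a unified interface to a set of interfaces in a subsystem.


This matches the Facade pattern

Facade


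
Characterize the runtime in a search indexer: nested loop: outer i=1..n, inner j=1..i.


Reasoning: triangle: n(n+1)/2 ~ n^2/2
Complexity: O(n^2)

O(n^2)


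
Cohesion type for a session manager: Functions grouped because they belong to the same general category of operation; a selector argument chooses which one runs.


Reasoning: Grouped by category of activity, not by data or sequence
Type: Logical cohesion

Logical cohesion


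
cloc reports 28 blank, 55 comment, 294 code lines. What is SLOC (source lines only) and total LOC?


Total LOC = blank + comment + code
Total LOC = 28 + 55 + 294 = 377
SLOC (source only) = code = 294

Total LOC: 377, SLOC: 294


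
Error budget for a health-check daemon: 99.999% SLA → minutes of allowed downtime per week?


Formula: allowed downtime = period * (100 - SLA) / 100
Period (week) = 10080 minutes
Unavailability fraction = (100 - 99.999) / 100
Allowed downtime = 10080 * (100 - 99.999) / 100
Allowed downtime = 0.1008 minutes

0.1008 minutes


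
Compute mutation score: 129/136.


Mutation score = killed / total * 100
Mutation score = 129 / 136 * 100
Mutation score = 94.85%

94.85%


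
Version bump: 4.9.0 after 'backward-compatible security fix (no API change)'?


Current: 4.9.0
Change category: 'backward-compatible security fix (no API change)' → patch bump
SemVer rule: patch bump → increment PATCH (MAJOR and MINOR unchanged)
New: 4.9.1

4.9.1


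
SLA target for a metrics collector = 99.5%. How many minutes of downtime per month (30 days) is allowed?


Formula: allowed downtime = period * (100 - SLA) / 100
Period (month (30 days)) = 43200 minutes
Unavailability fraction = (100 - 99.5) / 100
Allowed downtime = 43200 * (100 - 99.5) / 100
Allowed downtime = 216.0 minutes

216.0 minutes


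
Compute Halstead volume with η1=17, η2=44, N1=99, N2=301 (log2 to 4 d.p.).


Formula: V = N * log2(η), where N = N1 + N2 and η = η1 + η2
η = 17 + 44 = 61
N = 99 + 301 = 400
log2(61) ≈ 5.9307
V = 400 * 5.9307 = 2372.28

2372.28


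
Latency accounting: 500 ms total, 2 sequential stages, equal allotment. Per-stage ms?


Formula: per_stage = total_budget / stages
per_stage = 500 / 2
per_stage = 250.0 ms

250.0 ms


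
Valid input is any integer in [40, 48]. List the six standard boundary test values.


Range: [40, 48]
Boundaries: just below min, min, min+1, max-1, max, just above max
Values: [39, 40, 41, 47, 48, 49]

[39, 40, 41, 47, 48, 49]


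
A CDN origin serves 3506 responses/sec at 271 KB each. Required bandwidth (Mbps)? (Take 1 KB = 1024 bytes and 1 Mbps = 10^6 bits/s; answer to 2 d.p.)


Formula: Mbps = payload_bytes * RPS * 8 / 1e6
Payload per request = 271 KB = 271 * 1024 = 277504 bytes
Total bytes/sec = 277504 * 3506 = 972929024
Total bits/sec = 972929024 * 8 = 7783432192
Mbps = 7783432192 / 1e6 = 7783.43

7783.43 Mbps


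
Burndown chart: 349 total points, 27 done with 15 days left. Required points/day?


Formula: Required rate = Remaining points / Days left
Remaining = 349 - 27 = 322 points
Required rate = 322 / 15 = 21.47 points/day

21.47 points/day


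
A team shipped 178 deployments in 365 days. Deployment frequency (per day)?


Formula: deployments per day = releases / days
= 178 / 365
= 0.488 deploys/day
(equivalently, 3.41 deploys/week)

0.488 deploys/day


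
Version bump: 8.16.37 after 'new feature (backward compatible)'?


Current: 8.16.37
Change category: 'new feature (backward compatible)' → minor bump
SemVer rule: minor bump → increment MINOR, reset PATCH to 0 (MAJOR unchanged)
New: 8.17.0

8.17.0


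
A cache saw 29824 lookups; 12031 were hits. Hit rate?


Formula: hit rate = hits / (hits + misses) * 100
hit rate = 12031 / (12031 + 17793) * 100
hit rate = 12031 / 29824 * 100
hit rate = 40.34%

40.34%


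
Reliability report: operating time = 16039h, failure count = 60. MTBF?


Formula: MTBF = Total operating time / Number of failures
MTBF = 16039 / 60
MTBF = 267.32 hours

267.32 hours


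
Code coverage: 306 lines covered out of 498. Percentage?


Coverage = covered / total * 100
Coverage = 306 / 498 * 100
Coverage = 61.45%

61.45%


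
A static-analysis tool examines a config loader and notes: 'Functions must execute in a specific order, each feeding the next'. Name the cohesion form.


Reasoning: Output of one is input to next
Type: Sequential cohesion

Sequential cohesion


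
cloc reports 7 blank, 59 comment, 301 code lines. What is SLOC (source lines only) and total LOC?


Total LOC = blank + comment + code
Total LOC = 7 + 59 + 301 = 367
SLOC (source only) = code = 301

Total LOC: 367, SLOC: 301


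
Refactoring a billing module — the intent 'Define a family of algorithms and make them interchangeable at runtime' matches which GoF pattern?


This matches the Strategy pattern

Strategy


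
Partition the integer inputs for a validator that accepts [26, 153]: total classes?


Valid range: [26, 153]
Class 1: x < 26 — invalid
Class 2: 26 ≤ x ≤ 153 — valid
Class 3: x > 153 — invalid
Total equivalence classes: 3

3 equivalence classes


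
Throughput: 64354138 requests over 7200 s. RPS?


Formula: throughput = requests / seconds
throughput = 64354138 / 7200
throughput = 8938.07 requests/second

8938.07 requests/second


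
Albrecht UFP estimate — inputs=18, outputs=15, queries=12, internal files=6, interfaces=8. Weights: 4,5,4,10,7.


UFP = EI*4 + EO*5 + EQ*4 + ILF*10 + EIF*7
UFP = 18*4 + 15*5 + 12*4 + 6*10 + 8*7
UFP = 72 + 75 + 48 + 60 + 56
UFP = 311

311


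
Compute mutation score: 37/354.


Mutation score = killed / total * 100
Mutation score = 37 / 354 * 100
Mutation score = 10.45%

10.45%


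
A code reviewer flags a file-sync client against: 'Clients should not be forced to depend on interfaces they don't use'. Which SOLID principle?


This describes the Interface Segregation Principle (ISP)

Interface Segregation Principle (ISP)


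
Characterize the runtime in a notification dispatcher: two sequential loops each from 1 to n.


Reasoning: sequential dominates: O(n) + O(n) = O(n)
Complexity: O(n)

O(n)


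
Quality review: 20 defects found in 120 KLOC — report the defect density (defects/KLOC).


Defect density = defects / KLOC
Defect density = 20 / 120
Defect density = 0.167 defects/KLOC

0.167 defects/KLOC


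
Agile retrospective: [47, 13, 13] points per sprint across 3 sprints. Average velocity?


Formula: Avg velocity = Total points / Number of sprints
Points: [47, 13, 13]
Sum = 47 + 13 + 13 = 73
Avg velocity = 73 / 3 = 24.33 points/sprint

24.33 points/sprint


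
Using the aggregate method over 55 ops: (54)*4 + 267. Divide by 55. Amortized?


Formula: Amortized cost = Total cost / Operations
Total cost = (54 * 4) + (1 * 267)
Total cost = 216 + 267 = 483
Amortized = 483 / 55 = 8.7818

8.7818


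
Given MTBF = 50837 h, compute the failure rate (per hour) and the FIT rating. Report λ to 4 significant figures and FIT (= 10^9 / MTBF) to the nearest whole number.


Formula: λ = 1 / MTBF; FIT = λ × 1e9 = 1e9 / MTBF
λ = 1 / 50837 ≈ 1.967e-05 failures/hour
FIT = 1e9 / 50837 ≈ 19671 failures per 1e9 hours (nearest whole number)

λ = 1.967e-05 /h, FIT = 19671


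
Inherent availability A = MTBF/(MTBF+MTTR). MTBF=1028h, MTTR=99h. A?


Availability = MTBF / (MTBF + MTTR)
Availability = 1028 / (1028 + 99)
Availability = 1028 / 1127
Availability = 91.2156%

91.2156%


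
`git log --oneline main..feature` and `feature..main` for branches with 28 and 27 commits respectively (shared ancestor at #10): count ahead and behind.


Common ancestor: commit #10
feature commits after divergence: 28 - 10 = 18
main commits after divergence: 27 - 10 = 17
feature is 18 commits ahead of main
main is 17 commits ahead of feature

feature ahead: 18, main ahead: 17


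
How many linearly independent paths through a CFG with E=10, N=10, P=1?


Formula: V(G) = E - N + 2P
V(G) = 10 - 10 + 2*1
V(G) = 0 + 2
V(G) = 2

2


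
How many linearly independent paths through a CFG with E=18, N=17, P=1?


Formula: V(G) = E - N + 2P
V(G) = 18 - 17 + 2*1
V(G) = 1 + 2
V(G) = 3

3


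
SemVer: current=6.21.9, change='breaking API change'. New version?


Current: 6.21.9
Change category: 'breaking API change' → major bump
SemVer rule: major bump → increment MAJOR, reset MINOR and PATCH to 0
New: 7.0.0

7.0.0


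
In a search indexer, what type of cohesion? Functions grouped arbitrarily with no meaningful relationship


Reasoning: Worst: random grouping
Type: Coincidental cohesion

Coincidental cohesion


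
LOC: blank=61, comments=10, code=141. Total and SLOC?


Total LOC = blank + comment + code
Total LOC = 61 + 10 + 141 = 212
SLOC (source only) = code = 141

Total LOC: 212, SLOC: 141


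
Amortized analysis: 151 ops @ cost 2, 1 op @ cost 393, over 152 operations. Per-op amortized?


Formula: Amortized cost = Total cost / Operations
Total cost = (151 * 2) + (1 * 393)
Total cost = 302 + 393 = 695
Amortized = 695 / 152 = 4.5724

4.5724


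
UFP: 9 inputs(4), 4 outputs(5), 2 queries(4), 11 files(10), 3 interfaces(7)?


UFP = EI*4 + EO*5 + EQ*4 + ILF*10 + EIF*7
UFP = 9*4 + 4*5 + 2*4 + 11*10 + 3*7
UFP = 36 + 20 + 8 + 110 + 21
UFP = 195

195


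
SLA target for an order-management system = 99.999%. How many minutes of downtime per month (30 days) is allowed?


Formula: allowed downtime = period * (100 - SLA) / 100
Period (month (30 days)) = 43200 minutes
Unavailability fraction = (100 - 99.999) / 100
Allowed downtime = 43200 * (100 - 99.999) / 100
Allowed downtime = 0.432 minutes

0.432 minutes


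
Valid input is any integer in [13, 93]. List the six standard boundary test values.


Range: [13, 93]
Boundaries: just below min, min, min+1, max-1, max, just above max
Values: [12, 13, 14, 92, 93, 94]

[12, 13, 14, 92, 93, 94]


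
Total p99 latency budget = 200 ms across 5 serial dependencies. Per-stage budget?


Formula: per_stage = total_budget / stages
per_stage = 200 / 5
per_stage = 40.0 ms

40.0 ms


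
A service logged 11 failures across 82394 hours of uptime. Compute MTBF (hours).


Formula: MTBF = Total operating time / Number of failures
MTBF = 82394 / 11
MTBF = 7490.36 hours

7490.36 hours


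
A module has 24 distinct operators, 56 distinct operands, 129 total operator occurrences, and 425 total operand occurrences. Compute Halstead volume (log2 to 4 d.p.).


Formula: V = N * log2(η), where N = N1 + N2 and η = η1 + η2
η = 24 + 56 = 80
N = 129 + 425 = 554
log2(80) ≈ 6.3219
V = 554 * 6.3219 = 3502.33

3502.33


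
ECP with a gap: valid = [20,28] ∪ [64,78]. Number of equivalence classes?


Valid ranges: [20,28] and [64,78]
Class 1: x < 20 — invalid
Class 2: 20 ≤ x ≤ 28 — valid
Class 3: 28 < x < 64 — invalid (gap between ranges)
Class 4: 64 ≤ x ≤ 78 — valid
Class 5: x > 78 — invalid
Total equivalence classes: 5

5 equivalence classes


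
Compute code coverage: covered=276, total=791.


Coverage = covered / total * 100
Coverage = 276 / 791 * 100
Coverage = 34.89%

34.89%


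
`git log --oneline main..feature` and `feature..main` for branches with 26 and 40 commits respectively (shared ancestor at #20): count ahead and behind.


Common ancestor: commit #20
feature commits after divergence: 26 - 20 = 6
main commits after divergence: 40 - 20 = 20
feature is 6 commits ahead of main
main is 20 commits ahead of feature

feature ahead: 6, main ahead: 20


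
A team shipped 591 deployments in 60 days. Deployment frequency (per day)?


Formula: deployments per day = releases / days
= 591 / 60
= 9.85 deploys/day
(equivalently, 68.95 deploys/week)

9.85 deploys/day


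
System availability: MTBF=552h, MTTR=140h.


Availability = MTBF / (MTBF + MTTR)
Availability = 552 / (552 + 140)
Availability = 552 / 692
Availability = 79.7688%

79.7688%


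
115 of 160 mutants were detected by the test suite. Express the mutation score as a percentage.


Mutation score = killed / total * 100
Mutation score = 115 / 160 * 100
Mutation score = 71.88%

71.88%


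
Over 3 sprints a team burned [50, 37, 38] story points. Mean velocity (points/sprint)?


Formula: Avg velocity = Total points / Number of sprints
Points: [50, 37, 38]
Sum = 50 + 37 + 38 = 125
Avg velocity = 125 / 3 = 41.67 points/sprint

41.67 points/sprint


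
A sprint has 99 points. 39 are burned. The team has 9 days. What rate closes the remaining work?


Formula: Required rate = Remaining points / Days left
Remaining = 99 - 39 = 60 points
Required rate = 60 / 9 = 6.67 points/day

6.67 points/day


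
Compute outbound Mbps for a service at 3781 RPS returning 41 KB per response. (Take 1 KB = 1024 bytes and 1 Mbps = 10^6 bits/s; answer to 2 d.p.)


Formula: Mbps = payload_bytes * RPS * 8 / 1e6
Payload per request = 41 KB = 41 * 1024 = 41984 bytes
Total bytes/sec = 41984 * 3781 = 158741504
Total bits/sec = 158741504 * 8 = 1269932032
Mbps = 1269932032 / 1e6 = 1269.93

1269.93 Mbps


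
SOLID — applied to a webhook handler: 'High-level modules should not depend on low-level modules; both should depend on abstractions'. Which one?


This describes the Dependency Inversion Principle (DIP)

Dependency Inversion Principle (DIP)


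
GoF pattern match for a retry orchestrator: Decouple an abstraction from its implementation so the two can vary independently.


This matches the Bridge pattern

Bridge


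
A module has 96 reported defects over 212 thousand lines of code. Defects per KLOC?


Defect density = defects / KLOC
Defect density = 96 / 212
Defect density = 0.453 defects/KLOC

0.453 defects/KLOC


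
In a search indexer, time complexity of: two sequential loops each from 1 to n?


Reasoning: sequential dominates: O(n) + O(n) = O(n)
Complexity: O(n)

O(n)


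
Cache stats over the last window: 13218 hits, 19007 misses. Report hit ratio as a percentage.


Formula: hit rate = hits / (hits + misses) * 100
hit rate = 13218 / (13218 + 19007) * 100
hit rate = 13218 / 32225 * 100
hit rate = 41.02%

41.02%
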